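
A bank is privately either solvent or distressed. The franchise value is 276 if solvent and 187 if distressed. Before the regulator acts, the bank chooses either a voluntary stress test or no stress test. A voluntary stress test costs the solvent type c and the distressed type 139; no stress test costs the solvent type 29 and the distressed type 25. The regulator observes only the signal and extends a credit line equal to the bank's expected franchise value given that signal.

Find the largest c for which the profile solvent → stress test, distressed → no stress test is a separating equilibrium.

Under separation: stress test → solvent (pays 276); no stress test → distressed (pays 187).
Distressed: 187 − 25 = 162 ≥ 276 − 139 = 137. Holds regardless of c. ✓
Solvent: 276 − c ≥ 187 − 29, so c ≤ 276 − 158 = 118.

118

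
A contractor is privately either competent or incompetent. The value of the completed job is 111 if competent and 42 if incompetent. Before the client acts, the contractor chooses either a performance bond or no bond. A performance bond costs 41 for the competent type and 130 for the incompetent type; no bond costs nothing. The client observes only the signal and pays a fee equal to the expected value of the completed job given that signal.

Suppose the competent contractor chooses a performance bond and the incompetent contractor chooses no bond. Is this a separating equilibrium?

Under separation the client infers type exactly: bond → competent (pays 111), no bond → incompetent (pays 42).
Competent: bond gives 111 − 41 = 70; no bond gives 42 − 0 = 42. No deviation. ✓
Incompetent: no bond gives 42 − 0 = 42; bond gives 111 − 130 = -19. No deviation. ✓
Neither type gains from mimicking the other.

Yes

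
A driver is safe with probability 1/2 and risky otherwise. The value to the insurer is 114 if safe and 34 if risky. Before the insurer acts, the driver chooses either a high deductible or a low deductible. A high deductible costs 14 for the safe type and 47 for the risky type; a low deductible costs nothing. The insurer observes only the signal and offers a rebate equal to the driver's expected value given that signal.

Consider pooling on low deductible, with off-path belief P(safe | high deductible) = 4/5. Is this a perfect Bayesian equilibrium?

On the equilibrium path (low deductible) the insurer holds the prior 1/2 and pays 1/2·114 + 1/2·34 = 74. Off-path (high deductible) belief 4/5 gives 4/5·114 + 1/5·34 = 98.
Safe: low deductible gives 74 − 0 = 74; high deductible gives 98 − 14 = 84. Deviates. ✗
Risky: low deductible gives 74 − 0 = 74; high deductible gives 98 − 47 = 51. Stays. ✓

No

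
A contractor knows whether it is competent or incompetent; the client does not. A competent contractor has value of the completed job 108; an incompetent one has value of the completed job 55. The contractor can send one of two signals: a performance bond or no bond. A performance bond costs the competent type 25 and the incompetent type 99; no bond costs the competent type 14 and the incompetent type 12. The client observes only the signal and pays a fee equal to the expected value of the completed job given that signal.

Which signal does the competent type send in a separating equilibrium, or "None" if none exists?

Try competent → bond, incompetent → no bond:
  Under separation the client infers type exactly: bond → competent (pays 108), no bond → incompetent (pays 55).
  Competent: bond gives 108 − 25 = 83; no bond gives 55 − 14 = 41. No deviation. ✓
  Incompetent: no bond gives 55 − 12 = 43; bond gives 108 − 99 = 9. No deviation. ✓
Both hold — the competent type sends bond.

bond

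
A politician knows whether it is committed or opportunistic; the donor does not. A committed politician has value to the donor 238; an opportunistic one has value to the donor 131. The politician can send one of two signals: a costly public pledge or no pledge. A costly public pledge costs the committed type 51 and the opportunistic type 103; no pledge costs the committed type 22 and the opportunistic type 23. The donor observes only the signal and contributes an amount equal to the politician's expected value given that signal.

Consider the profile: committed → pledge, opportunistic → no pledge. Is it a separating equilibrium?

No

If types separate, pledge earns payment 238 and no pledge earns 131.
Committed: pledge gives 238 − 51 = 187; no pledge gives 131 − 22 = 109. No deviation. ✓
Opportunistic: no pledge gives 131 − 23 = 108; pledge gives 238 − 103 = 135. Would deviate. ✗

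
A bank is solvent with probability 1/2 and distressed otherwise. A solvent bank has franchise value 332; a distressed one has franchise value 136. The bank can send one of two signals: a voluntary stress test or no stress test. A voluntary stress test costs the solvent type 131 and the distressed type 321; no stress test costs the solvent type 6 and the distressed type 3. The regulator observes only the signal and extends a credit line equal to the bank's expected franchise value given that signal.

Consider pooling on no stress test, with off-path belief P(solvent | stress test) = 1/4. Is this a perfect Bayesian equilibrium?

Yes

On the equilibrium path (no stress test) the regulator holds the prior 1/2 and pays 1/2·332 + 1/2·136 = 234. Off-path (stress test) belief 1/4 gives 1/4·332 + 3/4·136 = 185.
Solvent: no stress test gives 234 − 6 = 228; stress test gives 185 − 131 = 54. Stays. ✓
Distressed: no stress test gives 234 − 3 = 231; stress test gives 185 − 321 = -136. Stays. ✓
Beliefs are Bayes-consistent on-path and both types best-respond.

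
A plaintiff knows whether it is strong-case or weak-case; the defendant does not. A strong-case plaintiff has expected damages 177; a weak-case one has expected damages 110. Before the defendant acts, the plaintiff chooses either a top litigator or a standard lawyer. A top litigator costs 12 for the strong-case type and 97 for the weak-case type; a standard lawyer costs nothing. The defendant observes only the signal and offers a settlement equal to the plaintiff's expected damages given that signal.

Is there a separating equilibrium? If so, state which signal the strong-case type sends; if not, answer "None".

top litigator

Try strong-case → top litigator, weak-case → standard lawyer:
  If types separate, top litigator earns payment 177 and standard lawyer earns 110.
  Strong-case: top litigator gives 177 − 12 = 165; standard lawyer gives 110 − 0 = 110. No deviation. ✓
  Weak-case: standard lawyer gives 110 − 0 = 110; top litigator gives 177 − 97 = 80. No deviation. ✓
Both hold — the strong-case type sends top litigator.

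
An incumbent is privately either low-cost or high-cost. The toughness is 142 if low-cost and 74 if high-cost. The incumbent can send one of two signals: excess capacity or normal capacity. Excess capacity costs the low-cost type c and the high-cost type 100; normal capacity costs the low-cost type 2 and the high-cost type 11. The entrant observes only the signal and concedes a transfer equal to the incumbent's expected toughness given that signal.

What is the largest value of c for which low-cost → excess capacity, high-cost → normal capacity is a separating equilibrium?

Under separation: excess capacity → low-cost (pays 142); normal capacity → high-cost (pays 74).
High-cost: 74 − 11 = 63 ≥ 142 − 100 = 42. Holds regardless of c. ✓
Low-cost: 142 − c ≥ 74 − 2, so c ≤ 142 − 72 = 70.

70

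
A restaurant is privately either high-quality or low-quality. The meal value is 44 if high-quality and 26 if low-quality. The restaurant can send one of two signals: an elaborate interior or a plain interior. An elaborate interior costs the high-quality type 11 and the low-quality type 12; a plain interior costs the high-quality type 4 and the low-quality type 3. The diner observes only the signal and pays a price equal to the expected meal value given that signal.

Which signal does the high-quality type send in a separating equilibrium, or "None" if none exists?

Try high-quality → elaborate interior, low-quality → plain interior:
  If types separate, elaborate interior earns payment 44 and plain interior earns 26.
  High-quality: elaborate interior gives 44 − 11 = 33; plain interior gives 26 − 4 = 22. No deviation. ✓
  Low-quality: plain interior gives 26 − 3 = 23; elaborate interior gives 44 − 12 = 32. Would deviate. ✗
Try high-quality → plain interior, low-quality → elaborate interior:
  If types separate, plain interior earns payment 44 and elaborate interior earns 26.
  High-quality: plain interior gives 44 − 4 = 40; elaborate interior gives 26 − 11 = 15. No deviation. ✓
  Low-quality: elaborate interior gives 26 − 12 = 14; plain interior gives 44 − 3 = 41. Would deviate. ✗
Neither assignment is incentive-compatible.

None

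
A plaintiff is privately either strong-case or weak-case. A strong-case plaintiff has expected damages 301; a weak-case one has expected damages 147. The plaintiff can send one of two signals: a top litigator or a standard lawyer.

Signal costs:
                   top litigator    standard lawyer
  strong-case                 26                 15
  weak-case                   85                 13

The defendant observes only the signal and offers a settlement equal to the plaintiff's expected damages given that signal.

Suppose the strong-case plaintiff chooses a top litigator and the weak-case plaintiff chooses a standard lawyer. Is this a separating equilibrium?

If types separate, top litigator earns payment 301 and standard lawyer earns 147.
Strong-case: top litigator gives 301 − 26 = 275; standard lawyer gives 147 − 15 = 132. No deviation. ✓
Weak-case: standard lawyer gives 147 − 13 = 134; top litigator gives 301 − 85 = 216. Would deviate. ✗

No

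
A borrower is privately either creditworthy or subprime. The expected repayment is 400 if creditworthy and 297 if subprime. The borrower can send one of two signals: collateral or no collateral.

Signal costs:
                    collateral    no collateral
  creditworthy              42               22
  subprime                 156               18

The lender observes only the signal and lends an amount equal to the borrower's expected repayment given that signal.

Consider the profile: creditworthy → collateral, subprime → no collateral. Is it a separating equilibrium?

Yes

If types separate, collateral earns payment 400 and no collateral earns 297.
Creditworthy: collateral gives 400 − 42 = 358; no collateral gives 297 − 22 = 275. No deviation. ✓
Subprime: no collateral gives 297 − 18 = 279; collateral gives 400 − 156 = 244. No deviation. ✓
Both incentive constraints hold.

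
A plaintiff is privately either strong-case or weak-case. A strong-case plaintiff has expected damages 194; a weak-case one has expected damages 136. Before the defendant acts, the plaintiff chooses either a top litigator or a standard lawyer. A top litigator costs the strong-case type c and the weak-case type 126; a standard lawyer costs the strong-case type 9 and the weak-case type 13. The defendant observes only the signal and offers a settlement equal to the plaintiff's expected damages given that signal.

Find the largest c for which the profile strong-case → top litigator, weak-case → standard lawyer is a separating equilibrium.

67

Under separation: top litigator → strong-case (pays 194); standard lawyer → weak-case (pays 136).
Weak-case: 136 − 13 = 123 ≥ 194 − 126 = 68. Holds regardless of c. ✓
Strong-case: 194 − c ≥ 136 − 9, so c ≤ 194 − 127 = 67.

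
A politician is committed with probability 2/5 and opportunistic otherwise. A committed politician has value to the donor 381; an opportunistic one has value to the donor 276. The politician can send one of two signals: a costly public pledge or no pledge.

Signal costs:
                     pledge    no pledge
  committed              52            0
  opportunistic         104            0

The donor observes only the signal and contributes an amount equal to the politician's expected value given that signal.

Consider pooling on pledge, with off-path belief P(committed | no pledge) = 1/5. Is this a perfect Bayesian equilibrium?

On the equilibrium path (pledge) the donor holds the prior 2/5 and pays 2/5·381 + 3/5·276 = 318. Off-path (no pledge) belief 1/5 gives 1/5·381 + 4/5·276 = 297.
Committed: pledge gives 318 − 52 = 266; no pledge gives 297 − 0 = 297. Deviates. ✗
Opportunistic: pledge gives 318 − 104 = 214; no pledge gives 297 − 0 = 297. Deviates. ✗

No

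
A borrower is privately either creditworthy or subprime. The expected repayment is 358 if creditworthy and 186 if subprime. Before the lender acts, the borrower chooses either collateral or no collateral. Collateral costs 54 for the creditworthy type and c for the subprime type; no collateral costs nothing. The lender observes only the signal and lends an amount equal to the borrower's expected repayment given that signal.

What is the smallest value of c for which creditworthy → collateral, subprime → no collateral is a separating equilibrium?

172

Under separation: collateral → creditworthy (pays 358); no collateral → subprime (pays 186).
Creditworthy: 358 − 54 = 304 ≥ 186 − 0 = 186. Holds regardless of c. ✓
Subprime: 186 − 0 ≥ 358 − c, so c ≥ 358 − 186 = 172.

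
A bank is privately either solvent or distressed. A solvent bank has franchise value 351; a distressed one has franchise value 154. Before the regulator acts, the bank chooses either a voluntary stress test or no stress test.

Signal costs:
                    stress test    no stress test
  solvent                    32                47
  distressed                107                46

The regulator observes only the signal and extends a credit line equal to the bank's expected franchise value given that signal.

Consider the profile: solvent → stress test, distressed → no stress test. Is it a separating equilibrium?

No

Under separation the regulator infers type exactly: stress test → solvent (pays 351), no stress test → distressed (pays 154).
Solvent: stress test gives 351 − 32 = 319; no stress test gives 154 − 47 = 107. No deviation. ✓
Distressed: no stress test gives 154 − 46 = 108; stress test gives 351 − 107 = 244. Would deviate. ✗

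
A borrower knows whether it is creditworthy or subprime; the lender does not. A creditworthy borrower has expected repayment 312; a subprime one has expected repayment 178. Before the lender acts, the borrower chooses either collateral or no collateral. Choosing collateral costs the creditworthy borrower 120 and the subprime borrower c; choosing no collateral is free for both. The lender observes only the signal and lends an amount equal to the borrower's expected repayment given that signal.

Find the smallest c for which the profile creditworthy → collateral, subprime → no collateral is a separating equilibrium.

134

Under separation: collateral → creditworthy (pays 312); no collateral → subprime (pays 178).
Creditworthy: 312 − 120 = 192 ≥ 178 − 0 = 178. Holds regardless of c. ✓
Subprime: 178 − 0 ≥ 312 − c, so c ≥ 312 − 178 = 134.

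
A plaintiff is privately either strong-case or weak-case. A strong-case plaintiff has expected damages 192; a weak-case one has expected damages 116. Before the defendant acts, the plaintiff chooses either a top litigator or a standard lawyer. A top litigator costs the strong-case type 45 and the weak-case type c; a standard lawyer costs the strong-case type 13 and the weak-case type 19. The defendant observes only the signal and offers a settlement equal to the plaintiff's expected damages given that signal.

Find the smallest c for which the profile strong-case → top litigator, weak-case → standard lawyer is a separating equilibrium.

Under separation: top litigator → strong-case (pays 192); standard lawyer → weak-case (pays 116).
Strong-case: 192 − 45 = 147 ≥ 116 − 13 = 103. Holds regardless of c. ✓
Weak-case: 116 − 19 ≥ 192 − c, so c ≥ 192 − 97 = 95.

95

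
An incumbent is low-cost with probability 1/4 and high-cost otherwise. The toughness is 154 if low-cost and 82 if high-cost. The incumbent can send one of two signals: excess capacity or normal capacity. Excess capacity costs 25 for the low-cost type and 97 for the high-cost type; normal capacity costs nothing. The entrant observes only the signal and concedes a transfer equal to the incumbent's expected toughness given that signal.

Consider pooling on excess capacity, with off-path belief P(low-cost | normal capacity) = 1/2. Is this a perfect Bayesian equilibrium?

At the pooled signal (excess capacity) the entrant holds the prior 1/4 and pays 1/4·154 + 3/4·82 = 100. Off-path (normal capacity) belief 1/2 gives 1/2·154 + 1/2·82 = 118.
Low-cost: excess capacity gives 100 − 25 = 75; normal capacity gives 118 − 0 = 118. Deviates. ✗
High-cost: excess capacity gives 100 − 97 = 3; normal capacity gives 118 − 0 = 118. Deviates. ✗

No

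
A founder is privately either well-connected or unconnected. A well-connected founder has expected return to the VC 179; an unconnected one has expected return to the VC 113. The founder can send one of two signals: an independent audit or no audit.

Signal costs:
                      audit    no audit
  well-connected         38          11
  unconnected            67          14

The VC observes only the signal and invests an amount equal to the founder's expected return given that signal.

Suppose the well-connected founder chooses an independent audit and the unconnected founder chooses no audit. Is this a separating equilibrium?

No

If types separate, audit earns payment 179 and no audit earns 113.
Well-connected: audit gives 179 − 38 = 141; no audit gives 113 − 11 = 102. No deviation. ✓
Unconnected: no audit gives 113 − 14 = 99; audit gives 179 − 67 = 112. Would deviate. ✗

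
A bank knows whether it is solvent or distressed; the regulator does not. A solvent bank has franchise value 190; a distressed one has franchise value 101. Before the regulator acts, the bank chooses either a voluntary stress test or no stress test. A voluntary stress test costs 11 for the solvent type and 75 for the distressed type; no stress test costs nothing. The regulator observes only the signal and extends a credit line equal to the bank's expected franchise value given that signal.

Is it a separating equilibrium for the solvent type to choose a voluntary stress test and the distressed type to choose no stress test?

No

Under separation the regulator infers type exactly: stress test → solvent (pays 190), no stress test → distressed (pays 101).
Solvent: stress test gives 190 − 11 = 179; no stress test gives 101 − 0 = 101. No deviation. ✓
Distressed: no stress test gives 101 − 0 = 101; stress test gives 190 − 75 = 115. Would deviate. ✗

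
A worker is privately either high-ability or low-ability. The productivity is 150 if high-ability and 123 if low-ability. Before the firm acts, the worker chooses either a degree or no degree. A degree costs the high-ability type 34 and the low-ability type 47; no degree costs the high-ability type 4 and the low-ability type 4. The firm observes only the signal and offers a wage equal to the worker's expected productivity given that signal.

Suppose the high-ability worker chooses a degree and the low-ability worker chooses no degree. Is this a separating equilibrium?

No

Under separation the firm infers type exactly: degree → high-ability (pays 150), no degree → low-ability (pays 123).
High-ability: degree gives 150 − 34 = 116; no degree gives 123 − 4 = 119. Would deviate. ✗
Low-ability: no degree gives 123 − 4 = 119; degree gives 150 − 47 = 103. No deviation. ✓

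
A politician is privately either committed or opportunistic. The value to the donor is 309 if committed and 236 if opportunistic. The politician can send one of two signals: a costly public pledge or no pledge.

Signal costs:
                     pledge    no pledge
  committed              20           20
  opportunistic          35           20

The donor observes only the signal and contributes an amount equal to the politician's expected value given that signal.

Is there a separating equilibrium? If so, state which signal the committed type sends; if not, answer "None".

None

Try committed → pledge, opportunistic → no pledge:
  Under separation the donor infers type exactly: pledge → committed (pays 309), no pledge → opportunistic (pays 236).
  Committed: pledge gives 309 − 20 = 289; no pledge gives 236 − 20 = 216. No deviation. ✓
  Opportunistic: no pledge gives 236 − 20 = 216; pledge gives 309 − 35 = 274. Would deviate. ✗
Try committed → no pledge, opportunistic → pledge:
  Under separation the donor infers type exactly: no pledge → committed (pays 309), pledge → opportunistic (pays 236).
  Committed: no pledge gives 309 − 20 = 289; pledge gives 236 − 20 = 216. No deviation. ✓
  Opportunistic: pledge gives 236 − 35 = 201; no pledge gives 309 − 20 = 289. Would deviate. ✗
Neither assignment is incentive-compatible.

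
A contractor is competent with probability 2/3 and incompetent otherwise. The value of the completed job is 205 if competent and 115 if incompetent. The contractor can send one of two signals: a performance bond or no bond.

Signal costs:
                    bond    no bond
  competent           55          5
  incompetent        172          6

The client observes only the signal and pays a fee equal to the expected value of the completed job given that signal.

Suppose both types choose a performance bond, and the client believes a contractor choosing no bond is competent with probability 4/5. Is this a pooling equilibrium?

No

At the pooled signal (bond) the client holds the prior 2/3 and pays 2/3·205 + 1/3·115 = 175. Off-path (no bond) belief 4/5 gives 4/5·205 + 1/5·115 = 187.
Competent: bond gives 175 − 55 = 120; no bond gives 187 − 5 = 182. Deviates. ✗
Incompetent: bond gives 175 − 172 = 3; no bond gives 187 − 6 = 181. Deviates. ✗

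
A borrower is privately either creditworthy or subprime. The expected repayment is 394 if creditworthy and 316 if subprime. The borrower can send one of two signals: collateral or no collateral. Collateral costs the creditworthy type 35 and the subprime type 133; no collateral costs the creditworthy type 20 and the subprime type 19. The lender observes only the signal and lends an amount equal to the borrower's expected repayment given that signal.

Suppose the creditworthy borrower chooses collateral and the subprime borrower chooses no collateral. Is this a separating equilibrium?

If types separate, collateral earns payment 394 and no collateral earns 316.
Creditworthy: collateral gives 394 − 35 = 359; no collateral gives 316 − 20 = 296. No deviation. ✓
Subprime: no collateral gives 316 − 19 = 297; collateral gives 394 − 133 = 261. No deviation. ✓
Both incentive constraints hold.

Yes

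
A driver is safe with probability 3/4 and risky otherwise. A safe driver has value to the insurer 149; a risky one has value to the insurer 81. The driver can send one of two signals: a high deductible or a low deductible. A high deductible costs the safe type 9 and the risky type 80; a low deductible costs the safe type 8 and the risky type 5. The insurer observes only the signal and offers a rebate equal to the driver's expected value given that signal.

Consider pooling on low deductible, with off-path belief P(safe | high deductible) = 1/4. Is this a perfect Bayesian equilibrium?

Yes

At the pooled signal (low deductible) the insurer holds the prior 3/4 and pays 3/4·149 + 1/4·81 = 132. Off-path (high deductible) belief 1/4 gives 1/4·149 + 3/4·81 = 98.
Safe: low deductible gives 132 − 8 = 124; high deductible gives 98 − 9 = 89. Stays. ✓
Risky: low deductible gives 132 − 5 = 127; high deductible gives 98 − 80 = 18. Stays. ✓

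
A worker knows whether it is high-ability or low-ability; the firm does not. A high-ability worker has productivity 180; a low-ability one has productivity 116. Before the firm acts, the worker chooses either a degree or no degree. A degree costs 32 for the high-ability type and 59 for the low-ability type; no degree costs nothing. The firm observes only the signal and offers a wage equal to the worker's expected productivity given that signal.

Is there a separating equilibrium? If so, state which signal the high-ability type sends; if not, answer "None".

None

Try high-ability → degree, low-ability → no degree:
  If types separate, degree earns payment 180 and no degree earns 116.
  High-ability: degree gives 180 − 32 = 148; no degree gives 116 − 0 = 116. No deviation. ✓
  Low-ability: no degree gives 116 − 0 = 116; degree gives 180 − 59 = 121. Would deviate. ✗
Try high-ability → no degree, low-ability → degree:
  If types separate, no degree earns payment 180 and degree earns 116.
  High-ability: no degree gives 180 − 0 = 180; degree gives 116 − 32 = 84. No deviation. ✓
  Low-ability: degree gives 116 − 59 = 57; no degree gives 180 − 0 = 180. Would deviate. ✗
Neither assignment is incentive-compatible.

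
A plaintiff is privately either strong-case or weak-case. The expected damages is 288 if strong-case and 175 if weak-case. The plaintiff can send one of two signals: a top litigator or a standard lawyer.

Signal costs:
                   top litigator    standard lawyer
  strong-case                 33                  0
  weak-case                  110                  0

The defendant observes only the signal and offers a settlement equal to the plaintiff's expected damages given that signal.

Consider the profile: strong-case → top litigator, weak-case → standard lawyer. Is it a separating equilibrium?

No

Under separation the defendant infers type exactly: top litigator → strong-case (pays 288), standard lawyer → weak-case (pays 175).
Strong-case: top litigator gives 288 − 33 = 255; standard lawyer gives 175 − 0 = 175. No deviation. ✓
Weak-case: standard lawyer gives 175 − 0 = 175; top litigator gives 288 − 110 = 178. Would deviate. ✗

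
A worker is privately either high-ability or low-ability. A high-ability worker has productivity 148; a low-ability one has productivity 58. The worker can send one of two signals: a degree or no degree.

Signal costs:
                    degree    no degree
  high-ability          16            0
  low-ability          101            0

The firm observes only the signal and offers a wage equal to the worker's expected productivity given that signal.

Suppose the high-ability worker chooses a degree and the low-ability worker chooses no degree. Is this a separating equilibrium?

If types separate, degree earns payment 148 and no degree earns 58.
High-ability: degree gives 148 − 16 = 132; no degree gives 58 − 0 = 58. No deviation. ✓
Low-ability: no degree gives 58 − 0 = 58; degree gives 148 − 101 = 47. No deviation. ✓
Neither type gains from mimicking the other.

Yes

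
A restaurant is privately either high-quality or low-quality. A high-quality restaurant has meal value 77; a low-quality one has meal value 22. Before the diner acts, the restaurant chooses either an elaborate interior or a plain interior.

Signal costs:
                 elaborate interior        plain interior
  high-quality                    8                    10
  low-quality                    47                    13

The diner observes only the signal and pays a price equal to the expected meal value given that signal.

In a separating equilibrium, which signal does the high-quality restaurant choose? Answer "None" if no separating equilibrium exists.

None

Try high-quality → elaborate interior, low-quality → plain interior:
  If types separate, elaborate interior earns payment 77 and plain interior earns 22.
  High-quality: elaborate interior gives 77 − 8 = 69; plain interior gives 22 − 10 = 12. No deviation. ✓
  Low-quality: plain interior gives 22 − 13 = 9; elaborate interior gives 77 − 47 = 30. Would deviate. ✗
Try high-quality → plain interior, low-quality → elaborate interior:
  If types separate, plain interior earns payment 77 and elaborate interior earns 22.
  High-quality: plain interior gives 77 − 10 = 67; elaborate interior gives 22 − 8 = 14. No deviation. ✓
  Low-quality: elaborate interior gives 22 − 47 = -25; plain interior gives 77 − 13 = 64. Would deviate. ✗
Neither assignment is incentive-compatible.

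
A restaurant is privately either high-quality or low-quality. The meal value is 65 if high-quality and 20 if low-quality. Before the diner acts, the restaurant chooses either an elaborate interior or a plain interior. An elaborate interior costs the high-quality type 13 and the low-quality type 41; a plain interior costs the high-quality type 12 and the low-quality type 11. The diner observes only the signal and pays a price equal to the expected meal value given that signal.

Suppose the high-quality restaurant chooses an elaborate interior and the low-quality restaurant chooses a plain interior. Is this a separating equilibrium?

No

Under separation the diner infers type exactly: elaborate interior → high-quality (pays 65), plain interior → low-quality (pays 20).
High-quality: elaborate interior gives 65 − 13 = 52; plain interior gives 20 − 12 = 8. No deviation. ✓
Low-quality: plain interior gives 20 − 11 = 9; elaborate interior gives 65 − 41 = 24. Would deviate. ✗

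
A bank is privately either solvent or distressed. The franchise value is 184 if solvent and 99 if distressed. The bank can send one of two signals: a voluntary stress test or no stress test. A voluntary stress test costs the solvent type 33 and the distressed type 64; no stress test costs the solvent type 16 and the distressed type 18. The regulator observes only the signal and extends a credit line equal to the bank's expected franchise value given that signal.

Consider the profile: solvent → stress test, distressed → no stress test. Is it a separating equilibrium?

If types separate, stress test earns payment 184 and no stress test earns 99.
Solvent: stress test gives 184 − 33 = 151; no stress test gives 99 − 16 = 83. No deviation. ✓
Distressed: no stress test gives 99 − 18 = 81; stress test gives 184 − 64 = 120. Would deviate. ✗

No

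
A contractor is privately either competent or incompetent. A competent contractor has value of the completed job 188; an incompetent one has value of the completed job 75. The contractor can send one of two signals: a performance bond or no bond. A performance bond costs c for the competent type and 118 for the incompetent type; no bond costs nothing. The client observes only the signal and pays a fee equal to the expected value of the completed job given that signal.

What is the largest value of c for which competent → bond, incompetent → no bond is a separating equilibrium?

113

Under separation: bond → competent (pays 188); no bond → incompetent (pays 75).
Incompetent: 75 − 0 = 75 ≥ 188 − 118 = 70. Holds regardless of c. ✓
Competent: 188 − c ≥ 75 − 0, so c ≤ 188 − 75 = 113.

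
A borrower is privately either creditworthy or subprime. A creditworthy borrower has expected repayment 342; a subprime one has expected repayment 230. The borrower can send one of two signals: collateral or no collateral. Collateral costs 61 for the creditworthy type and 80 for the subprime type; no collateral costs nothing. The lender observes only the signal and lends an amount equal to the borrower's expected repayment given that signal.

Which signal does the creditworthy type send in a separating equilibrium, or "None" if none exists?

None

Try creditworthy → collateral, subprime → no collateral:
  Under separation the lender infers type exactly: collateral → creditworthy (pays 342), no collateral → subprime (pays 230).
  Creditworthy: collateral gives 342 − 61 = 281; no collateral gives 230 − 0 = 230. No deviation. ✓
  Subprime: no collateral gives 230 − 0 = 230; collateral gives 342 − 80 = 262. Would deviate. ✗
Try creditworthy → no collateral, subprime → collateral:
  Under separation the lender infers type exactly: no collateral → creditworthy (pays 342), collateral → subprime (pays 230).
  Creditworthy: no collateral gives 342 − 0 = 342; collateral gives 230 − 61 = 169. No deviation. ✓
  Subprime: collateral gives 230 − 80 = 150; no collateral gives 342 − 0 = 342. Would deviate. ✗
Neither assignment is incentive-compatible.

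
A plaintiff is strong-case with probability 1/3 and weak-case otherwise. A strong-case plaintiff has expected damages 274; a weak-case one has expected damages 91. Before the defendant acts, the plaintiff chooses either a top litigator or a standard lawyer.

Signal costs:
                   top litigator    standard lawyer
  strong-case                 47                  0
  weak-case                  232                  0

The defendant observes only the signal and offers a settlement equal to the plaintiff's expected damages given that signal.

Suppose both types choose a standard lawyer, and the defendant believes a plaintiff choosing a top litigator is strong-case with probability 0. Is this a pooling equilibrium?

Yes

At the pooled signal (standard lawyer) the defendant holds the prior 1/3 and pays 1/3·274 + 2/3·91 = 152. Off-path (top litigator) belief 0 gives 0·274 + 1·91 = 91.
Strong-case: standard lawyer gives 152 − 0 = 152; top litigator gives 91 − 47 = 44. Stays. ✓
Weak-case: standard lawyer gives 152 − 0 = 152; top litigator gives 91 − 232 = -141. Stays. ✓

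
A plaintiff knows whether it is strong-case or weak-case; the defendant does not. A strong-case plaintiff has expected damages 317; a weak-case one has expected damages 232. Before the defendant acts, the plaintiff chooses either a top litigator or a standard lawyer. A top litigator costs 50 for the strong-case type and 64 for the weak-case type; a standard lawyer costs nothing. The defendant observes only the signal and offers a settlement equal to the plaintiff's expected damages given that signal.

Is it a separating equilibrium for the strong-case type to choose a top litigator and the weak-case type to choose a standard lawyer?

If types separate, top litigator earns payment 317 and standard lawyer earns 232.
Strong-case: top litigator gives 317 − 50 = 267; standard lawyer gives 232 − 0 = 232. No deviation. ✓
Weak-case: standard lawyer gives 232 − 0 = 232; top litigator gives 317 − 64 = 253. Would deviate. ✗

No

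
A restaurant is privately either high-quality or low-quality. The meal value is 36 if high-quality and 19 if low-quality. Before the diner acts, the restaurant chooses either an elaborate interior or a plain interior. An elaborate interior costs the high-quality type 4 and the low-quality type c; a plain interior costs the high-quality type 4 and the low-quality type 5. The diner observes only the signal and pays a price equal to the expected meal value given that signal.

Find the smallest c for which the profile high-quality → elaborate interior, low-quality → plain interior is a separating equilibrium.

22

Under separation: elaborate interior → high-quality (pays 36); plain interior → low-quality (pays 19).
High-quality: 36 − 4 = 32 ≥ 19 − 4 = 15. Holds regardless of c. ✓
Low-quality: 19 − 5 ≥ 36 − c, so c ≥ 36 − 14 = 22.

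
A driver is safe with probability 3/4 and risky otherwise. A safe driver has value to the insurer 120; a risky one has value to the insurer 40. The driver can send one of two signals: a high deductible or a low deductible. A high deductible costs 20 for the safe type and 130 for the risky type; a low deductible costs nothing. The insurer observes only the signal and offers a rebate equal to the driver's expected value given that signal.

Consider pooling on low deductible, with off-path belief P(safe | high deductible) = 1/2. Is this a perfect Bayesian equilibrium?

Yes

At the pooled signal (low deductible) the insurer holds the prior 3/4 and pays 3/4·120 + 1/4·40 = 100. Off-path (high deductible) belief 1/2 gives 1/2·120 + 1/2·40 = 80.
Safe: low deductible gives 100 − 0 = 100; high deductible gives 80 − 20 = 60. Stays. ✓
Risky: low deductible gives 100 − 0 = 100; high deductible gives 80 − 130 = -50. Stays. ✓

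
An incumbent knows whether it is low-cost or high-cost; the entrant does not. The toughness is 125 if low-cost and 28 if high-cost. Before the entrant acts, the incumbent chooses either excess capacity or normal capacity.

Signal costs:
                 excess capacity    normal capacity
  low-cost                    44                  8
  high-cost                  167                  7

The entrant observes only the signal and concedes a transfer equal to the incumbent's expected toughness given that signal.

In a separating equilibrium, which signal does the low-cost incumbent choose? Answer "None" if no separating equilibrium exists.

excess capacity

Try low-cost → excess capacity, high-cost → normal capacity:
  If types separate, excess capacity earns payment 125 and normal capacity earns 28.
  Low-cost: excess capacity gives 125 − 44 = 81; normal capacity gives 28 − 8 = 20. No deviation. ✓
  High-cost: normal capacity gives 28 − 7 = 21; excess capacity gives 125 − 167 = -42. No deviation. ✓
Both hold — the low-cost type sends excess capacity.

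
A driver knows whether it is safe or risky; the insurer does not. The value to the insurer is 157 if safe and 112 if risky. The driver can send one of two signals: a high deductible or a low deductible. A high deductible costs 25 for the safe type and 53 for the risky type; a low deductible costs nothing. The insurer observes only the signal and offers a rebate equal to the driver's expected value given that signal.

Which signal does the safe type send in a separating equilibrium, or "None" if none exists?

Try safe → high deductible, risky → low deductible:
  Under separation the insurer infers type exactly: high deductible → safe (pays 157), low deductible → risky (pays 112).
  Safe: high deductible gives 157 − 25 = 132; low deductible gives 112 − 0 = 112. No deviation. ✓
  Risky: low deductible gives 112 − 0 = 112; high deductible gives 157 − 53 = 104. No deviation. ✓
Both hold — the safe type sends high deductible.

high deductible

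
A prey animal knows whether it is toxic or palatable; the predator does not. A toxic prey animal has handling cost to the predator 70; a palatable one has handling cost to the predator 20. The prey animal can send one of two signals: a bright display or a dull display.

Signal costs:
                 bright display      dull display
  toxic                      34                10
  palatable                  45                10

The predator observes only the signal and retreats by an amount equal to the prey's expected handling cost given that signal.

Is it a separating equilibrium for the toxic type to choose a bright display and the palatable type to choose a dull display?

Under separation the predator infers type exactly: bright display → toxic (pays 70), dull display → palatable (pays 20).
Toxic: bright display gives 70 − 34 = 36; dull display gives 20 − 10 = 10. No deviation. ✓
Palatable: dull display gives 20 − 10 = 10; bright display gives 70 − 45 = 25. Would deviate. ✗

No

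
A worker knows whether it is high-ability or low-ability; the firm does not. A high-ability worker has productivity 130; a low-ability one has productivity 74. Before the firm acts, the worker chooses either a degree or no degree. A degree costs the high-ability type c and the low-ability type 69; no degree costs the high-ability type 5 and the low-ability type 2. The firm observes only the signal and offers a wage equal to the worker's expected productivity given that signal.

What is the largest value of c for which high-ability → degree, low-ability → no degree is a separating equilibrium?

Under separation: degree → high-ability (pays 130); no degree → low-ability (pays 74).
Low-ability: 74 − 2 = 72 ≥ 130 − 69 = 61. Holds regardless of c. ✓
High-ability: 130 − c ≥ 74 − 5, so c ≤ 130 − 69 = 61.

61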